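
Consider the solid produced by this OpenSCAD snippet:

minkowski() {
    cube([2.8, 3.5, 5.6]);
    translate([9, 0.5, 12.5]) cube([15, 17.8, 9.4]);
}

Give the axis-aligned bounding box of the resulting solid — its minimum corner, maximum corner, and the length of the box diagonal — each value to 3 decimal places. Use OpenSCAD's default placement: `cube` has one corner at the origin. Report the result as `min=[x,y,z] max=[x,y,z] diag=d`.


A = translate([9, 0.5, 12.5]) cube([15, 17.8, 9.4]) → bbox [9,0.5,12.5] .. [24,18.3,21.9]
B = cube([2.8, 3.5, 5.6]) → bbox [0,0,0] .. [2.8,3.5,5.6]
lo = A.lo+B.lo = [9+0, 0.5+0, 12.5+0] = [9.000,0.500,12.500]
hi = A.hi+B.hi = [24+2.8, 18.3+3.5, 21.9+5.6] = [26.800,21.800,27.500]
diag = √(17.8²+21.3²+15²) = √995.53 = 31.552

min=[9.000,0.500,12.500] max=[26.800,21.800,27.500] diag=31.552


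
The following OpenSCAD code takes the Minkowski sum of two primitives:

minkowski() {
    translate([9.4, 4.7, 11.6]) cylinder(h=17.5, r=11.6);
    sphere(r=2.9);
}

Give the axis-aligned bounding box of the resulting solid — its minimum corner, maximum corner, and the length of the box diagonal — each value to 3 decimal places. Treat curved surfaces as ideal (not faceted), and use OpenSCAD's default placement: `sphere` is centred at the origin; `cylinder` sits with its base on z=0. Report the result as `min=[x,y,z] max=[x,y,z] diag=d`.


min=[-5.100,-9.800,8.700] max=[23.900,19.200,32.000] diag=47.169

A = translate([9.4, 4.7, 11.6]) cylinder(h=17.5, r=11.6) → bbox [-2.2,-6.9,11.6] .. [21,16.3,29.1]
B = sphere(r=2.9) → bbox [-2.9,-2.9,-2.9] .. [2.9,2.9,2.9]
lo = A.lo+B.lo = [-2.2-2.9, -6.9-2.9, 11.6-2.9] = [-5.100,-9.800,8.700]
hi = A.hi+B.hi = [21+2.9, 16.3+2.9, 29.1+2.9] = [23.900,19.200,32.000]
diag = √(29²+29²+23.3²) = √2224.89 = 47.169


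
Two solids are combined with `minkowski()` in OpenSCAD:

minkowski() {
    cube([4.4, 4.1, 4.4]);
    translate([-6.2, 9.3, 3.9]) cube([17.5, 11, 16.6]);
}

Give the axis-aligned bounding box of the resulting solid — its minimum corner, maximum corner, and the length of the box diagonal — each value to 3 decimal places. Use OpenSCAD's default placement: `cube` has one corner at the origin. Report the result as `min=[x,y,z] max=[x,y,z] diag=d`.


min=[-6.200,9.300,3.900] max=[15.700,24.400,24.900] diag=33.891

A = translate([-6.2, 9.3, 3.9]) cube([17.5, 11, 16.6]) → bbox [-6.2,9.3,3.9] .. [11.3,20.3,20.5]
B = cube([4.4, 4.1, 4.4]) → bbox [0,0,0] .. [4.4,4.1,4.4]
lo = A.lo+B.lo = [-6.2+0, 9.3+0, 3.9+0] = [-6.200,9.300,3.900]
hi = A.hi+B.hi = [11.3+4.4, 20.3+4.1, 20.5+4.4] = [15.700,24.400,24.900]
diag = √(21.9²+15.1²+21²) = √1148.62 = 33.891


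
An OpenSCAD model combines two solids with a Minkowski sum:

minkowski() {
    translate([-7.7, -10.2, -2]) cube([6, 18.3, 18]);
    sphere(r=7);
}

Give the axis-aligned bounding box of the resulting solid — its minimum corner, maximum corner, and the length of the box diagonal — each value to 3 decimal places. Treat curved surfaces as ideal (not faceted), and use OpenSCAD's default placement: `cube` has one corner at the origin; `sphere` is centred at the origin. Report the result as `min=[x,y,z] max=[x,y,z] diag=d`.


min=[-14.700,-17.200,-9.000] max=[5.300,15.100,23.000] diag=49.672

A = translate([-7.7, -10.2, -2]) cube([6, 18.3, 18]) → bbox [-7.7,-10.2,-2] .. [-1.7,8.1,16]
B = sphere(r=7) → bbox [-7,-7,-7] .. [7,7,7]
lo = A.lo+B.lo = [-7.7-7, -10.2-7, -2-7] = [-14.700,-17.200,-9.000]
hi = A.hi+B.hi = [-1.7+7, 8.1+7, 16+7] = [5.300,15.100,23.000]
diag = √(20²+32.3²+32²) = √2467.29 = 49.672


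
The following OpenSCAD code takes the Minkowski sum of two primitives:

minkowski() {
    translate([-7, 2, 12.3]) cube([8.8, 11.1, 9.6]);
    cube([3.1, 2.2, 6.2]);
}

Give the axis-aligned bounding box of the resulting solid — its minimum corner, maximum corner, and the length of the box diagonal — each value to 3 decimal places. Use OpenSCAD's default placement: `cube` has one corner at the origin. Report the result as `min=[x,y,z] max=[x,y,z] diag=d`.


min=[-7.000,2.000,12.300] max=[4.900,15.300,28.100] diag=23.836

A = translate([-7, 2, 12.3]) cube([8.8, 11.1, 9.6]) → bbox [-7,2,12.3] .. [1.8,13.1,21.9]
B = cube([3.1, 2.2, 6.2]) → bbox [0,0,0] .. [3.1,2.2,6.2]
lo = A.lo+B.lo = [-7+0, 2+0, 12.3+0] = [-7.000,2.000,12.300]
hi = A.hi+B.hi = [1.8+3.1, 13.1+2.2, 21.9+6.2] = [4.900,15.300,28.100]
diag = √(11.9²+13.3²+15.8²) = √568.14 = 23.836


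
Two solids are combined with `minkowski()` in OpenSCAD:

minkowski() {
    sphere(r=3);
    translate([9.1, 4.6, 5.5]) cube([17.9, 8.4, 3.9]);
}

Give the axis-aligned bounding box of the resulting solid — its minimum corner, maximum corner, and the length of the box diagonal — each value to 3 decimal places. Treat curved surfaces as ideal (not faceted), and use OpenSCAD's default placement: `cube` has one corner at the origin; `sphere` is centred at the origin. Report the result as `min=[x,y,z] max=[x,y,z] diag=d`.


min=[6.100,1.600,2.500] max=[30.000,16.000,12.400] diag=29.607

A = translate([9.1, 4.6, 5.5]) cube([17.9, 8.4, 3.9]) → bbox [9.1,4.6,5.5] .. [27,13,9.4]
B = sphere(r=3) → bbox [-3,-3,-3] .. [3,3,3]
lo = A.lo+B.lo = [9.1-3, 4.6-3, 5.5-3] = [6.100,1.600,2.500]
hi = A.hi+B.hi = [27+3, 13+3, 9.4+3] = [30.000,16.000,12.400]
diag = √(23.9²+14.4²+9.9²) = √876.58 = 29.607


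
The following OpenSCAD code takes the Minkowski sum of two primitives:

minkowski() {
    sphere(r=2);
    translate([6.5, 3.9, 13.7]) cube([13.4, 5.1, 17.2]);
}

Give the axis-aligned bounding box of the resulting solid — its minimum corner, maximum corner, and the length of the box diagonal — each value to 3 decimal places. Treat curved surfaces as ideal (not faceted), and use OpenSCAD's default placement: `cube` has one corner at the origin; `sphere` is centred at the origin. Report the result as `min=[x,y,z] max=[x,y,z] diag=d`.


A = translate([6.5, 3.9, 13.7]) cube([13.4, 5.1, 17.2]) → bbox [6.5,3.9,13.7] .. [19.9,9,30.9]
B = sphere(r=2) → bbox [-2,-2,-2] .. [2,2,2]
lo = A.lo+B.lo = [6.5-2, 3.9-2, 13.7-2] = [4.500,1.900,11.700]
hi = A.hi+B.hi = [19.9+2, 9+2, 30.9+2] = [21.900,11.000,32.900]
diag = √(17.4²+9.1²+21.2²) = √835.01 = 28.897

min=[4.500,1.900,11.700] max=[21.900,11.000,32.900] diag=28.897


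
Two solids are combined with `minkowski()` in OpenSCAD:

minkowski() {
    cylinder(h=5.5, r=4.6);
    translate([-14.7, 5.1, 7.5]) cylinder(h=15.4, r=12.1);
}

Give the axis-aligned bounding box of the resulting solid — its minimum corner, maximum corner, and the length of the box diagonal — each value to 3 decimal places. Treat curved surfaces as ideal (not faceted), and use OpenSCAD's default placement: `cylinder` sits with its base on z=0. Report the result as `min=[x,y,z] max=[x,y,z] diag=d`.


A = translate([-14.7, 5.1, 7.5]) cylinder(h=15.4, r=12.1) → bbox [-26.8,-7,7.5] .. [-2.6,17.2,22.9]
B = cylinder(h=5.5, r=4.6) → bbox [-4.6,-4.6,0] .. [4.6,4.6,5.5]
lo = A.lo+B.lo = [-26.8-4.6, -7-4.6, 7.5+0] = [-31.400,-11.600,7.500]
hi = A.hi+B.hi = [-2.6+4.6, 17.2+4.6, 22.9+5.5] = [2.000,21.800,28.400]
diag = √(33.4²+33.4²+20.9²) = √2667.93 = 51.652

min=[-31.400,-11.600,7.500] max=[2.000,21.800,28.400] diag=51.652


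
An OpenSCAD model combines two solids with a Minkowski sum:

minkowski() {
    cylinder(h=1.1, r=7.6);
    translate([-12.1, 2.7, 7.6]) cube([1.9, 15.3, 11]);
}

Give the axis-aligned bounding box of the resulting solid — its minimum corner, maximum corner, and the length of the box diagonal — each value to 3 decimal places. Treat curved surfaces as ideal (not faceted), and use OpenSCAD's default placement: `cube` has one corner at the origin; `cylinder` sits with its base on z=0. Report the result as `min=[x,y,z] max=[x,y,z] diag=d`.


min=[-19.700,-4.900,7.600] max=[-2.600,25.600,19.700] diag=37.001

A = translate([-12.1, 2.7, 7.6]) cube([1.9, 15.3, 11]) → bbox [-12.1,2.7,7.6] .. [-10.2,18,18.6]
B = cylinder(h=1.1, r=7.6) → bbox [-7.6,-7.6,0] .. [7.6,7.6,1.1]
lo = A.lo+B.lo = [-12.1-7.6, 2.7-7.6, 7.6+0] = [-19.700,-4.900,7.600]
hi = A.hi+B.hi = [-10.2+7.6, 18+7.6, 18.6+1.1] = [-2.600,25.600,19.700]
diag = √(17.1²+30.5²+12.1²) = √1369.07 = 37.001


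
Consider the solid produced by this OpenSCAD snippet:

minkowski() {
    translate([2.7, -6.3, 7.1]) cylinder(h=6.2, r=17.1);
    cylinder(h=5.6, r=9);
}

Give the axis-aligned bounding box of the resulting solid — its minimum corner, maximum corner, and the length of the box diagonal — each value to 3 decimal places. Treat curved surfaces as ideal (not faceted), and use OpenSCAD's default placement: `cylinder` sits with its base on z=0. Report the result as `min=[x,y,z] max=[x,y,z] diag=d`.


min=[-23.400,-32.400,7.100] max=[28.800,19.800,18.900] diag=74.759

A = translate([2.7, -6.3, 7.1]) cylinder(h=6.2, r=17.1) → bbox [-14.4,-23.4,7.1] .. [19.8,10.8,13.3]
B = cylinder(h=5.6, r=9) → bbox [-9,-9,0] .. [9,9,5.6]
lo = A.lo+B.lo = [-14.4-9, -23.4-9, 7.1+0] = [-23.400,-32.400,7.100]
hi = A.hi+B.hi = [19.8+9, 10.8+9, 13.3+5.6] = [28.800,19.800,18.900]
diag = √(52.2²+52.2²+11.8²) = √5588.92 = 74.759


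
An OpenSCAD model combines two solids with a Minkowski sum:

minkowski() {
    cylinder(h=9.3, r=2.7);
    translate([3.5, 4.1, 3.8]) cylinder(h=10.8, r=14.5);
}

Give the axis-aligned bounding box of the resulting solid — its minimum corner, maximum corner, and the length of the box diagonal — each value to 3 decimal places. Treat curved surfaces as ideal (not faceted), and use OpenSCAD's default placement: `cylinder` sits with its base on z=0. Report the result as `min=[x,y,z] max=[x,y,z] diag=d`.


min=[-13.700,-13.100,3.800] max=[20.700,21.300,23.900] diag=52.638

A = translate([3.5, 4.1, 3.8]) cylinder(h=10.8, r=14.5) → bbox [-11,-10.4,3.8] .. [18,18.6,14.6]
B = cylinder(h=9.3, r=2.7) → bbox [-2.7,-2.7,0] .. [2.7,2.7,9.3]
lo = A.lo+B.lo = [-11-2.7, -10.4-2.7, 3.8+0] = [-13.700,-13.100,3.800]
hi = A.hi+B.hi = [18+2.7, 18.6+2.7, 14.6+9.3] = [20.700,21.300,23.900]
diag = √(34.4²+34.4²+20.1²) = √2770.73 = 52.638


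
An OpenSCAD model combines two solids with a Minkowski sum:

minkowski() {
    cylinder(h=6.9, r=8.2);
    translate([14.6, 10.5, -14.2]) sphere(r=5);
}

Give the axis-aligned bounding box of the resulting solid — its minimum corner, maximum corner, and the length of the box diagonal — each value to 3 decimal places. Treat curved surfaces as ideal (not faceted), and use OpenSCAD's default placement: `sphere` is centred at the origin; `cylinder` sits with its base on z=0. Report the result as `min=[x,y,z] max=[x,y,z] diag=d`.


A = translate([14.6, 10.5, -14.2]) sphere(r=5) → bbox [9.6,5.5,-19.2] .. [19.6,15.5,-9.2]
B = cylinder(h=6.9, r=8.2) → bbox [-8.2,-8.2,0] .. [8.2,8.2,6.9]
lo = A.lo+B.lo = [9.6-8.2, 5.5-8.2, -19.2+0] = [1.400,-2.700,-19.200]
hi = A.hi+B.hi = [19.6+8.2, 15.5+8.2, -9.2+6.9] = [27.800,23.700,-2.300]
diag = √(26.4²+26.4²+16.9²) = √1679.53 = 40.982

min=[1.400,-2.700,-19.200] max=[27.800,23.700,-2.300] diag=40.982


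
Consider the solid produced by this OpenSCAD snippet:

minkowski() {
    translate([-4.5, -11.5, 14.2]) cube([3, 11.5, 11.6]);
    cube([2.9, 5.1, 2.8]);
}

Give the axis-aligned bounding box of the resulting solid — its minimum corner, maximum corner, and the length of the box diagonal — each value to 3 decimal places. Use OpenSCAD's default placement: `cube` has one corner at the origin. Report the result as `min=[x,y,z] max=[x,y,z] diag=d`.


A = translate([-4.5, -11.5, 14.2]) cube([3, 11.5, 11.6]) → bbox [-4.5,-11.5,14.2] .. [-1.5,0,25.8]
B = cube([2.9, 5.1, 2.8]) → bbox [0,0,0] .. [2.9,5.1,2.8]
lo = A.lo+B.lo = [-4.5+0, -11.5+0, 14.2+0] = [-4.500,-11.500,14.200]
hi = A.hi+B.hi = [-1.5+2.9, 0+5.1, 25.8+2.8] = [1.400,5.100,28.600]
diag = √(5.9²+16.6²+14.4²) = √517.73 = 22.754

min=[-4.500,-11.500,14.200] max=[1.400,5.100,28.600] diag=22.754


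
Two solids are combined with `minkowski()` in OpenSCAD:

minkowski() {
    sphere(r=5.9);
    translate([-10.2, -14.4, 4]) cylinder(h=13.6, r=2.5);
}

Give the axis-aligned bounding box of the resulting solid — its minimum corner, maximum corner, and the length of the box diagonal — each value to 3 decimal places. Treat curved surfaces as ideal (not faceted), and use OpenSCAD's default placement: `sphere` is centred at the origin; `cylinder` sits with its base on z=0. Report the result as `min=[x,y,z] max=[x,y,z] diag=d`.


min=[-18.600,-22.800,-1.900] max=[-1.800,-6.000,23.500] diag=34.780

A = translate([-10.2, -14.4, 4]) cylinder(h=13.6, r=2.5) → bbox [-12.7,-16.9,4] .. [-7.7,-11.9,17.6]
B = sphere(r=5.9) → bbox [-5.9,-5.9,-5.9] .. [5.9,5.9,5.9]
lo = A.lo+B.lo = [-12.7-5.9, -16.9-5.9, 4-5.9] = [-18.600,-22.800,-1.900]
hi = A.hi+B.hi = [-7.7+5.9, -11.9+5.9, 17.6+5.9] = [-1.800,-6.000,23.500]
diag = √(16.8²+16.8²+25.4²) = √1209.64 = 34.780


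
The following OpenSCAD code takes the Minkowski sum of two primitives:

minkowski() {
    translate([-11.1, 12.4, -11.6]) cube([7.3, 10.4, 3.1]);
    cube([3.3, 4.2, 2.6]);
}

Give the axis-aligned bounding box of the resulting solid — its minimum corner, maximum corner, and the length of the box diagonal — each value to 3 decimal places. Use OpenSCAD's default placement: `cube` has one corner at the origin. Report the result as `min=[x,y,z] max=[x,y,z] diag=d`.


min=[-11.100,12.400,-11.600] max=[-0.500,27.000,-5.900] diag=18.921

A = translate([-11.1, 12.4, -11.6]) cube([7.3, 10.4, 3.1]) → bbox [-11.1,12.4,-11.6] .. [-3.8,22.8,-8.5]
B = cube([3.3, 4.2, 2.6]) → bbox [0,0,0] .. [3.3,4.2,2.6]
lo = A.lo+B.lo = [-11.1+0, 12.4+0, -11.6+0] = [-11.100,12.400,-11.600]
hi = A.hi+B.hi = [-3.8+3.3, 22.8+4.2, -8.5+2.6] = [-0.500,27.000,-5.900]
diag = √(10.6²+14.6²+5.7²) = √358.01 = 18.921


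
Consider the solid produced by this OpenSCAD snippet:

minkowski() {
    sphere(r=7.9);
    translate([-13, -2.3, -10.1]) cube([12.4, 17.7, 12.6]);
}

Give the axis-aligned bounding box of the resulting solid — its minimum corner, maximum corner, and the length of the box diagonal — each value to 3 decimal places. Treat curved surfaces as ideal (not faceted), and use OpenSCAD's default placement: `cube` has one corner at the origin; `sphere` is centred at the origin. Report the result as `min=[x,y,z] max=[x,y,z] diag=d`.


min=[-20.900,-10.200,-18.000] max=[7.300,23.300,10.400] diag=52.192

A = translate([-13, -2.3, -10.1]) cube([12.4, 17.7, 12.6]) → bbox [-13,-2.3,-10.1] .. [-0.6,15.4,2.5]
B = sphere(r=7.9) → bbox [-7.9,-7.9,-7.9] .. [7.9,7.9,7.9]
lo = A.lo+B.lo = [-13-7.9, -2.3-7.9, -10.1-7.9] = [-20.900,-10.200,-18.000]
hi = A.hi+B.hi = [-0.6+7.9, 15.4+7.9, 2.5+7.9] = [7.300,23.300,10.400]
diag = √(28.2²+33.5²+28.4²) = √2724.05 = 52.192


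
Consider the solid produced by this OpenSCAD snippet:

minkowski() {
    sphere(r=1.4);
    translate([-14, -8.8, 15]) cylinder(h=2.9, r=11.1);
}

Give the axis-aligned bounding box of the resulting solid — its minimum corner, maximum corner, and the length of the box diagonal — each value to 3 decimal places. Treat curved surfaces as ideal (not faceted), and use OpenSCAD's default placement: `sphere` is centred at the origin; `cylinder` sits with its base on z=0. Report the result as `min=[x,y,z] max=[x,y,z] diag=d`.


min=[-26.500,-21.300,13.600] max=[-1.500,3.700,19.300] diag=35.812

A = translate([-14, -8.8, 15]) cylinder(h=2.9, r=11.1) → bbox [-25.1,-19.9,15] .. [-2.9,2.3,17.9]
B = sphere(r=1.4) → bbox [-1.4,-1.4,-1.4] .. [1.4,1.4,1.4]
lo = A.lo+B.lo = [-25.1-1.4, -19.9-1.4, 15-1.4] = [-26.500,-21.300,13.600]
hi = A.hi+B.hi = [-2.9+1.4, 2.3+1.4, 17.9+1.4] = [-1.500,3.700,19.300]
diag = √(25²+25²+5.7²) = √1282.49 = 35.812


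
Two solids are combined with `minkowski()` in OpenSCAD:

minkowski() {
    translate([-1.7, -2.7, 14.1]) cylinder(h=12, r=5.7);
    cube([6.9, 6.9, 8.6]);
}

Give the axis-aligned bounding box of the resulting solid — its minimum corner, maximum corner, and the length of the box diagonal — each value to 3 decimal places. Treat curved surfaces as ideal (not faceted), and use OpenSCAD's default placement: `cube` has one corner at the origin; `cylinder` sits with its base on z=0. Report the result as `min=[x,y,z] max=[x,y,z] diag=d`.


min=[-7.400,-8.400,14.100] max=[10.900,9.900,34.700] diag=33.078

A = translate([-1.7, -2.7, 14.1]) cylinder(h=12, r=5.7) → bbox [-7.4,-8.4,14.1] .. [4,3,26.1]
B = cube([6.9, 6.9, 8.6]) → bbox [0,0,0] .. [6.9,6.9,8.6]
lo = A.lo+B.lo = [-7.4+0, -8.4+0, 14.1+0] = [-7.400,-8.400,14.100]
hi = A.hi+B.hi = [4+6.9, 3+6.9, 26.1+8.6] = [10.900,9.900,34.700]
diag = √(18.3²+18.3²+20.6²) = √1094.14 = 33.078


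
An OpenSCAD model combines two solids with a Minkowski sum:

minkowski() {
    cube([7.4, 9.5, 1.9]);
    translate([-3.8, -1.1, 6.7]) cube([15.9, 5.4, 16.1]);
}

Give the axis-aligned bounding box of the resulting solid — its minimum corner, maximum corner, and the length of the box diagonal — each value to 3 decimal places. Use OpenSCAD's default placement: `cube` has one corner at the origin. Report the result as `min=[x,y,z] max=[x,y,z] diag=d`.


A = translate([-3.8, -1.1, 6.7]) cube([15.9, 5.4, 16.1]) → bbox [-3.8,-1.1,6.7] .. [12.1,4.3,22.8]
B = cube([7.4, 9.5, 1.9]) → bbox [0,0,0] .. [7.4,9.5,1.9]
lo = A.lo+B.lo = [-3.8+0, -1.1+0, 6.7+0] = [-3.800,-1.100,6.700]
hi = A.hi+B.hi = [12.1+7.4, 4.3+9.5, 22.8+1.9] = [19.500,13.800,24.700]
diag = √(23.3²+14.9²+18²) = √1088.9 = 32.998

min=[-3.800,-1.100,6.700] max=[19.500,13.800,24.700] diag=32.998


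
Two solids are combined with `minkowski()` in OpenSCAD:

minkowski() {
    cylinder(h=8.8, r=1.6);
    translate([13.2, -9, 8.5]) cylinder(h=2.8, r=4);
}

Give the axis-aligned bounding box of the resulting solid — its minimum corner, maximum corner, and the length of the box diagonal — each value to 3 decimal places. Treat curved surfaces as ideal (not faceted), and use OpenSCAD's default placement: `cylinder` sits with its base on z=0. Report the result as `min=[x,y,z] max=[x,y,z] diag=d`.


A = translate([13.2, -9, 8.5]) cylinder(h=2.8, r=4) → bbox [9.2,-13,8.5] .. [17.2,-5,11.3]
B = cylinder(h=8.8, r=1.6) → bbox [-1.6,-1.6,0] .. [1.6,1.6,8.8]
lo = A.lo+B.lo = [9.2-1.6, -13-1.6, 8.5+0] = [7.600,-14.600,8.500]
hi = A.hi+B.hi = [17.2+1.6, -5+1.6, 11.3+8.8] = [18.800,-3.400,20.100]
diag = √(11.2²+11.2²+11.6²) = √385.44 = 19.633

min=[7.600,-14.600,8.500] max=[18.800,-3.400,20.100] diag=19.633


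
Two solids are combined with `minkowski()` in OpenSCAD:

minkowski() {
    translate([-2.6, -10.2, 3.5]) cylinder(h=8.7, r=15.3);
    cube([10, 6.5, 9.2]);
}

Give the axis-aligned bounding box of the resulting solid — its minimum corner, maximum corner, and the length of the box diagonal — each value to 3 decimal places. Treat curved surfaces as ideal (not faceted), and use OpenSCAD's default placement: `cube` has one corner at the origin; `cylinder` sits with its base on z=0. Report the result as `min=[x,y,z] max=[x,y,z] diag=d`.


min=[-17.900,-25.500,3.500] max=[22.700,11.600,21.400] diag=57.838

A = translate([-2.6, -10.2, 3.5]) cylinder(h=8.7, r=15.3) → bbox [-17.9,-25.5,3.5] .. [12.7,5.1,12.2]
B = cube([10, 6.5, 9.2]) → bbox [0,0,0] .. [10,6.5,9.2]
lo = A.lo+B.lo = [-17.9+0, -25.5+0, 3.5+0] = [-17.900,-25.500,3.500]
hi = A.hi+B.hi = [12.7+10, 5.1+6.5, 12.2+9.2] = [22.700,11.600,21.400]
diag = √(40.6²+37.1²+17.9²) = √3345.18 = 57.838


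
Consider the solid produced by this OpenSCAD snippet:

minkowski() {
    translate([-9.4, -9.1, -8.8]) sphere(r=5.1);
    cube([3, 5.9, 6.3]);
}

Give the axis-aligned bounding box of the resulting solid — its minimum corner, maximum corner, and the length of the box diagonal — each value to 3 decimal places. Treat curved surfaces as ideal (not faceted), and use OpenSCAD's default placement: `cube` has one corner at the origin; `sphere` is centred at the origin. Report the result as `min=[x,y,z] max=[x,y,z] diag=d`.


min=[-14.500,-14.200,-13.900] max=[-1.300,1.900,2.600] diag=26.565

A = translate([-9.4, -9.1, -8.8]) sphere(r=5.1) → bbox [-14.5,-14.2,-13.9] .. [-4.3,-4,-3.7]
B = cube([3, 5.9, 6.3]) → bbox [0,0,0] .. [3,5.9,6.3]
lo = A.lo+B.lo = [-14.5+0, -14.2+0, -13.9+0] = [-14.500,-14.200,-13.900]
hi = A.hi+B.hi = [-4.3+3, -4+5.9, -3.7+6.3] = [-1.300,1.900,2.600]
diag = √(13.2²+16.1²+16.5²) = √705.7 = 26.565


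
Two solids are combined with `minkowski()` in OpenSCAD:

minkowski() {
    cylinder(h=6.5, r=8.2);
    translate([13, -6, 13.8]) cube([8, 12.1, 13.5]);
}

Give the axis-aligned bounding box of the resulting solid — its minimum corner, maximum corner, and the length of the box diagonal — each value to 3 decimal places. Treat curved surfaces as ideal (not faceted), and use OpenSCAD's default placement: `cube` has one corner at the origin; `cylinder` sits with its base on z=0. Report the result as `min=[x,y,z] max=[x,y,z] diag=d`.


A = translate([13, -6, 13.8]) cube([8, 12.1, 13.5]) → bbox [13,-6,13.8] .. [21,6.1,27.3]
B = cylinder(h=6.5, r=8.2) → bbox [-8.2,-8.2,0] .. [8.2,8.2,6.5]
lo = A.lo+B.lo = [13-8.2, -6-8.2, 13.8+0] = [4.800,-14.200,13.800]
hi = A.hi+B.hi = [21+8.2, 6.1+8.2, 27.3+6.5] = [29.200,14.300,33.800]
diag = √(24.4²+28.5²+20²) = √1807.61 = 42.516

min=[4.800,-14.200,13.800] max=[29.200,14.300,33.800] diag=42.516


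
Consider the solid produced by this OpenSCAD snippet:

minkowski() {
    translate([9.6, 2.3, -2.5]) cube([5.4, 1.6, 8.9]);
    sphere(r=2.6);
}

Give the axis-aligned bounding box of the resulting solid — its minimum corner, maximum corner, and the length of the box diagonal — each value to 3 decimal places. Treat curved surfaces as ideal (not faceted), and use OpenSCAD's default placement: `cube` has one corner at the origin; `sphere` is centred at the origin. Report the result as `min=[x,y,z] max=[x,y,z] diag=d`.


min=[7.000,-0.300,-5.100] max=[17.600,6.500,9.000] diag=18.905

A = translate([9.6, 2.3, -2.5]) cube([5.4, 1.6, 8.9]) → bbox [9.6,2.3,-2.5] .. [15,3.9,6.4]
B = sphere(r=2.6) → bbox [-2.6,-2.6,-2.6] .. [2.6,2.6,2.6]
lo = A.lo+B.lo = [9.6-2.6, 2.3-2.6, -2.5-2.6] = [7.000,-0.300,-5.100]
hi = A.hi+B.hi = [15+2.6, 3.9+2.6, 6.4+2.6] = [17.600,6.500,9.000]
diag = √(10.6²+6.8²+14.1²) = √357.41 = 18.905


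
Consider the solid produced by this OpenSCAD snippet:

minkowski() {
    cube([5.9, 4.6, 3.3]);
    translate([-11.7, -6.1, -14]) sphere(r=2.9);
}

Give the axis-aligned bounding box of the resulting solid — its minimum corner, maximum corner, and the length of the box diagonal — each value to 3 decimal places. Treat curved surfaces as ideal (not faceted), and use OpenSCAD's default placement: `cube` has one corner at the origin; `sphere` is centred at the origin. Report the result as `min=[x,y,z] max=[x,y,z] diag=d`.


A = translate([-11.7, -6.1, -14]) sphere(r=2.9) → bbox [-14.6,-9,-16.9] .. [-8.8,-3.2,-11.1]
B = cube([5.9, 4.6, 3.3]) → bbox [0,0,0] .. [5.9,4.6,3.3]
lo = A.lo+B.lo = [-14.6+0, -9+0, -16.9+0] = [-14.600,-9.000,-16.900]
hi = A.hi+B.hi = [-8.8+5.9, -3.2+4.6, -11.1+3.3] = [-2.900,1.400,-7.800]
diag = √(11.7²+10.4²+9.1²) = √327.86 = 18.107

min=[-14.600,-9.000,-16.900] max=[-2.900,1.400,-7.800] diag=18.107


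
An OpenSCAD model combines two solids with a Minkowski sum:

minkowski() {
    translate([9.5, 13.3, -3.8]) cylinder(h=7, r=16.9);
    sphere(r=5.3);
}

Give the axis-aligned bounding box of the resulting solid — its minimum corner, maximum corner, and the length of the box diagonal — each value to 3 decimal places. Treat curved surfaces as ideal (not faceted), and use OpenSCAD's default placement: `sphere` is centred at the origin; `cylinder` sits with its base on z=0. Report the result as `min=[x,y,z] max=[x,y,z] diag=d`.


A = translate([9.5, 13.3, -3.8]) cylinder(h=7, r=16.9) → bbox [-7.4,-3.6,-3.8] .. [26.4,30.2,3.2]
B = sphere(r=5.3) → bbox [-5.3,-5.3,-5.3] .. [5.3,5.3,5.3]
lo = A.lo+B.lo = [-7.4-5.3, -3.6-5.3, -3.8-5.3] = [-12.700,-8.900,-9.100]
hi = A.hi+B.hi = [26.4+5.3, 30.2+5.3, 3.2+5.3] = [31.700,35.500,8.500]
diag = √(44.4²+44.4²+17.6²) = √4252.48 = 65.211

min=[-12.700,-8.900,-9.100] max=[31.700,35.500,8.500] diag=65.211


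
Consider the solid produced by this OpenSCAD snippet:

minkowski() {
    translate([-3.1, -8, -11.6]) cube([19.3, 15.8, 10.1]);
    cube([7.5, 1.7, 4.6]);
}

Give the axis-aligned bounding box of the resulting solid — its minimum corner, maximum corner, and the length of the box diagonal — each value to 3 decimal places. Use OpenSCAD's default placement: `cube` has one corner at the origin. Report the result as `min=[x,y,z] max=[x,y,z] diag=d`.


A = translate([-3.1, -8, -11.6]) cube([19.3, 15.8, 10.1]) → bbox [-3.1,-8,-11.6] .. [16.2,7.8,-1.5]
B = cube([7.5, 1.7, 4.6]) → bbox [0,0,0] .. [7.5,1.7,4.6]
lo = A.lo+B.lo = [-3.1+0, -8+0, -11.6+0] = [-3.100,-8.000,-11.600]
hi = A.hi+B.hi = [16.2+7.5, 7.8+1.7, -1.5+4.6] = [23.700,9.500,3.100]
diag = √(26.8²+17.5²+14.7²) = √1240.58 = 35.222

min=[-3.100,-8.000,-11.600] max=[23.700,9.500,3.100] diag=35.222


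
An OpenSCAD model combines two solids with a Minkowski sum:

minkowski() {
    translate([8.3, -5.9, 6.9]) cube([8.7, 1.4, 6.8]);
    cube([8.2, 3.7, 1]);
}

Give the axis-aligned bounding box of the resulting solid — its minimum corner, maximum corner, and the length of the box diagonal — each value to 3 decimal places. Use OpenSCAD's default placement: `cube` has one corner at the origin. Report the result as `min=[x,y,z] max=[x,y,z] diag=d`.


min=[8.300,-5.900,6.900] max=[25.200,-0.800,14.700] diag=19.299

A = translate([8.3, -5.9, 6.9]) cube([8.7, 1.4, 6.8]) → bbox [8.3,-5.9,6.9] .. [17,-4.5,13.7]
B = cube([8.2, 3.7, 1]) → bbox [0,0,0] .. [8.2,3.7,1]
lo = A.lo+B.lo = [8.3+0, -5.9+0, 6.9+0] = [8.300,-5.900,6.900]
hi = A.hi+B.hi = [17+8.2, -4.5+3.7, 13.7+1] = [25.200,-0.800,14.700]
diag = √(16.9²+5.1²+7.8²) = √372.46 = 19.299


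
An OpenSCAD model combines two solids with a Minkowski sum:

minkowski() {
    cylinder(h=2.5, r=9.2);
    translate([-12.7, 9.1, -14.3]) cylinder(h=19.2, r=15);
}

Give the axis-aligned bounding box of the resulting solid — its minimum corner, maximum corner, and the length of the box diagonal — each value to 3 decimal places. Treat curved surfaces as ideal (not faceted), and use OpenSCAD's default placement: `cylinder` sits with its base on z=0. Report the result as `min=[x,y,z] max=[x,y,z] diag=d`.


min=[-36.900,-15.100,-14.300] max=[11.500,33.300,7.400] diag=71.805

A = translate([-12.7, 9.1, -14.3]) cylinder(h=19.2, r=15) → bbox [-27.7,-5.9,-14.3] .. [2.3,24.1,4.9]
B = cylinder(h=2.5, r=9.2) → bbox [-9.2,-9.2,0] .. [9.2,9.2,2.5]
lo = A.lo+B.lo = [-27.7-9.2, -5.9-9.2, -14.3+0] = [-36.900,-15.100,-14.300]
hi = A.hi+B.hi = [2.3+9.2, 24.1+9.2, 4.9+2.5] = [11.500,33.300,7.400]
diag = √(48.4²+48.4²+21.7²) = √5156.01 = 71.805


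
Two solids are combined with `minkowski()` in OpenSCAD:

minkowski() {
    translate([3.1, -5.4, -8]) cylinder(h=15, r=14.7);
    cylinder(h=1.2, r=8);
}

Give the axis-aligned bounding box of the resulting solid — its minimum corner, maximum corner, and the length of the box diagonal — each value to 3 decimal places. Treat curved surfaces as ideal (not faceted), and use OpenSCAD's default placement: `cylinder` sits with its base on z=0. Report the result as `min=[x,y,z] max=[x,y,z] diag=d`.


min=[-19.600,-28.100,-8.000] max=[25.800,17.300,8.200] diag=66.218

A = translate([3.1, -5.4, -8]) cylinder(h=15, r=14.7) → bbox [-11.6,-20.1,-8] .. [17.8,9.3,7]
B = cylinder(h=1.2, r=8) → bbox [-8,-8,0] .. [8,8,1.2]
lo = A.lo+B.lo = [-11.6-8, -20.1-8, -8+0] = [-19.600,-28.100,-8.000]
hi = A.hi+B.hi = [17.8+8, 9.3+8, 7+1.2] = [25.800,17.300,8.200]
diag = √(45.4²+45.4²+16.2²) = √4384.76 = 66.218


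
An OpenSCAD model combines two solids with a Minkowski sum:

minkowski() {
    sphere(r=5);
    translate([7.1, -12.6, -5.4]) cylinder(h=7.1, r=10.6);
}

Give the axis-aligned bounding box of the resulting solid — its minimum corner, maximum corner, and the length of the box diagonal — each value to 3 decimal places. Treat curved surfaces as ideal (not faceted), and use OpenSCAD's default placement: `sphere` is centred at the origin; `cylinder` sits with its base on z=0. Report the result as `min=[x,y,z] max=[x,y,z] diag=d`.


A = translate([7.1, -12.6, -5.4]) cylinder(h=7.1, r=10.6) → bbox [-3.5,-23.2,-5.4] .. [17.7,-2,1.7]
B = sphere(r=5) → bbox [-5,-5,-5] .. [5,5,5]
lo = A.lo+B.lo = [-3.5-5, -23.2-5, -5.4-5] = [-8.500,-28.200,-10.400]
hi = A.hi+B.hi = [17.7+5, -2+5, 1.7+5] = [22.700,3.000,6.700]
diag = √(31.2²+31.2²+17.1²) = √2239.29 = 47.321

min=[-8.500,-28.200,-10.400] max=[22.700,3.000,6.700] diag=47.321


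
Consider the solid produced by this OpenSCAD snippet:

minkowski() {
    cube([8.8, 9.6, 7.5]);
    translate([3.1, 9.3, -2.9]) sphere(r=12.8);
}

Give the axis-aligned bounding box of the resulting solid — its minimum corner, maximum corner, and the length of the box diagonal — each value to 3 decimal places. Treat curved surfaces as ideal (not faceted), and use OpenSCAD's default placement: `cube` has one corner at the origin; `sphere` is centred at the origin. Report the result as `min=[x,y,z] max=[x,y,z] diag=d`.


A = translate([3.1, 9.3, -2.9]) sphere(r=12.8) → bbox [-9.7,-3.5,-15.7] .. [15.9,22.1,9.9]
B = cube([8.8, 9.6, 7.5]) → bbox [0,0,0] .. [8.8,9.6,7.5]
lo = A.lo+B.lo = [-9.7+0, -3.5+0, -15.7+0] = [-9.700,-3.500,-15.700]
hi = A.hi+B.hi = [15.9+8.8, 22.1+9.6, 9.9+7.5] = [24.700,31.700,17.400]
diag = √(34.4²+35.2²+33.1²) = √3518.01 = 59.313

min=[-9.700,-3.500,-15.700] max=[24.700,31.700,17.400] diag=59.313


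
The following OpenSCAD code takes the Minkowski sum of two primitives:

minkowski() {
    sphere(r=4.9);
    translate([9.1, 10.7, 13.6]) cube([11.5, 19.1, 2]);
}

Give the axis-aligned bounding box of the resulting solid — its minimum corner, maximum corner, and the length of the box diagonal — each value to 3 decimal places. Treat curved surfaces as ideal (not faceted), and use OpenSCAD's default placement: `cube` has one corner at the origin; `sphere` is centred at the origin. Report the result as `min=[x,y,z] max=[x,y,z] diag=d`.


min=[4.200,5.800,8.700] max=[25.500,34.700,20.500] diag=37.791

A = translate([9.1, 10.7, 13.6]) cube([11.5, 19.1, 2]) → bbox [9.1,10.7,13.6] .. [20.6,29.8,15.6]
B = sphere(r=4.9) → bbox [-4.9,-4.9,-4.9] .. [4.9,4.9,4.9]
lo = A.lo+B.lo = [9.1-4.9, 10.7-4.9, 13.6-4.9] = [4.200,5.800,8.700]
hi = A.hi+B.hi = [20.6+4.9, 29.8+4.9, 15.6+4.9] = [25.500,34.700,20.500]
diag = √(21.3²+28.9²+11.8²) = √1428.14 = 37.791


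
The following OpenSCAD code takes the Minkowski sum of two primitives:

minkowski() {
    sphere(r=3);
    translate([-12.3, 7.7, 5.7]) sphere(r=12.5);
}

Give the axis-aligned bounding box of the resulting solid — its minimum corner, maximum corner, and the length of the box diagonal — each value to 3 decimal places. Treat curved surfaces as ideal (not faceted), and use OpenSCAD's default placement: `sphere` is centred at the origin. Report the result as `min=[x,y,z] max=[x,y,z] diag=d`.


A = translate([-12.3, 7.7, 5.7]) sphere(r=12.5) → bbox [-24.8,-4.8,-6.8] .. [0.2,20.2,18.2]
B = sphere(r=3) → bbox [-3,-3,-3] .. [3,3,3]
lo = A.lo+B.lo = [-24.8-3, -4.8-3, -6.8-3] = [-27.800,-7.800,-9.800]
hi = A.hi+B.hi = [0.2+3, 20.2+3, 18.2+3] = [3.200,23.200,21.200]
diag = √(31²+31²+31²) = √2883 = 53.694

min=[-27.800,-7.800,-9.800] max=[3.200,23.200,21.200] diag=53.694


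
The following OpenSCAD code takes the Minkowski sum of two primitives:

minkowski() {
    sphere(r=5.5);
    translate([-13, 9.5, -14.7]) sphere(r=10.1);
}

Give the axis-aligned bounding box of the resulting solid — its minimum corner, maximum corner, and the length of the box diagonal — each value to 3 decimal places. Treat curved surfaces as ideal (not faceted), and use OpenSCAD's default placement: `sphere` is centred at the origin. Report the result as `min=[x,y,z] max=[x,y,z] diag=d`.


min=[-28.600,-6.100,-30.300] max=[2.600,25.100,0.900] diag=54.040

A = translate([-13, 9.5, -14.7]) sphere(r=10.1) → bbox [-23.1,-0.6,-24.8] .. [-2.9,19.6,-4.6]
B = sphere(r=5.5) → bbox [-5.5,-5.5,-5.5] .. [5.5,5.5,5.5]
lo = A.lo+B.lo = [-23.1-5.5, -0.6-5.5, -24.8-5.5] = [-28.600,-6.100,-30.300]
hi = A.hi+B.hi = [-2.9+5.5, 19.6+5.5, -4.6+5.5] = [2.600,25.100,0.900]
diag = √(31.2²+31.2²+31.2²) = √2920.32 = 54.040


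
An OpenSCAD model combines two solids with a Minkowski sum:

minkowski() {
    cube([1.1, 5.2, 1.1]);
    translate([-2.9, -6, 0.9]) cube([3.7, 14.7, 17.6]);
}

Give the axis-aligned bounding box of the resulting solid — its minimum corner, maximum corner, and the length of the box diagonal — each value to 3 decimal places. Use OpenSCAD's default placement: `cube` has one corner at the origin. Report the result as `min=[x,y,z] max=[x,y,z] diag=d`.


min=[-2.900,-6.000,0.900] max=[1.900,13.900,19.600] diag=27.726

A = translate([-2.9, -6, 0.9]) cube([3.7, 14.7, 17.6]) → bbox [-2.9,-6,0.9] .. [0.8,8.7,18.5]
B = cube([1.1, 5.2, 1.1]) → bbox [0,0,0] .. [1.1,5.2,1.1]
lo = A.lo+B.lo = [-2.9+0, -6+0, 0.9+0] = [-2.900,-6.000,0.900]
hi = A.hi+B.hi = [0.8+1.1, 8.7+5.2, 18.5+1.1] = [1.900,13.900,19.600]
diag = √(4.8²+19.9²+18.7²) = √768.74 = 27.726


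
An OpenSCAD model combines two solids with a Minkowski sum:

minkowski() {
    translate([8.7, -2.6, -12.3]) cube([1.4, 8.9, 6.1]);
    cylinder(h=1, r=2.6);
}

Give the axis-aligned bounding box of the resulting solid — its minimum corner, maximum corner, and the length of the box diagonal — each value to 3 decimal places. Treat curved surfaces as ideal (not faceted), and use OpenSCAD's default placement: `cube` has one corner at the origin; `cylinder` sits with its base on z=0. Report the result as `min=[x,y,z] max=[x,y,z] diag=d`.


A = translate([8.7, -2.6, -12.3]) cube([1.4, 8.9, 6.1]) → bbox [8.7,-2.6,-12.3] .. [10.1,6.3,-6.2]
B = cylinder(h=1, r=2.6) → bbox [-2.6,-2.6,0] .. [2.6,2.6,1]
lo = A.lo+B.lo = [8.7-2.6, -2.6-2.6, -12.3+0] = [6.100,-5.200,-12.300]
hi = A.hi+B.hi = [10.1+2.6, 6.3+2.6, -6.2+1] = [12.700,8.900,-5.200]
diag = √(6.6²+14.1²+7.1²) = √292.78 = 17.111

min=[6.100,-5.200,-12.300] max=[12.700,8.900,-5.200] diag=17.111


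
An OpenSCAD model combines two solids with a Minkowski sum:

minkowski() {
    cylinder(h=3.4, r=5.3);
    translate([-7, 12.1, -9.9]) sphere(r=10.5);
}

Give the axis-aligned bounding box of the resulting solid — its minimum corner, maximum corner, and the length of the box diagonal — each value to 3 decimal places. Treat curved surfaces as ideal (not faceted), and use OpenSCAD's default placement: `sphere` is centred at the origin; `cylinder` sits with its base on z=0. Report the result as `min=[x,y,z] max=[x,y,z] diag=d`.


A = translate([-7, 12.1, -9.9]) sphere(r=10.5) → bbox [-17.5,1.6,-20.4] .. [3.5,22.6,0.6]
B = cylinder(h=3.4, r=5.3) → bbox [-5.3,-5.3,0] .. [5.3,5.3,3.4]
lo = A.lo+B.lo = [-17.5-5.3, 1.6-5.3, -20.4+0] = [-22.800,-3.700,-20.400]
hi = A.hi+B.hi = [3.5+5.3, 22.6+5.3, 0.6+3.4] = [8.800,27.900,4.000]
diag = √(31.6²+31.6²+24.4²) = √2592.48 = 50.916

min=[-22.800,-3.700,-20.400] max=[8.800,27.900,4.000] diag=50.916


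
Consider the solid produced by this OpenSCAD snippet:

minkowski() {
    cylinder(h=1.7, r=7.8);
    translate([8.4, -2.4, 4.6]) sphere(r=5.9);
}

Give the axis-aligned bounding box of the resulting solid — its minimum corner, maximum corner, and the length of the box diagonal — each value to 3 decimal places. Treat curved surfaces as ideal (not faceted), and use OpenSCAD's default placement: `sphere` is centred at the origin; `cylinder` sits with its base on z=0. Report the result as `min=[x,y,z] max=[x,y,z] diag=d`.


A = translate([8.4, -2.4, 4.6]) sphere(r=5.9) → bbox [2.5,-8.3,-1.3] .. [14.3,3.5,10.5]
B = cylinder(h=1.7, r=7.8) → bbox [-7.8,-7.8,0] .. [7.8,7.8,1.7]
lo = A.lo+B.lo = [2.5-7.8, -8.3-7.8, -1.3+0] = [-5.300,-16.100,-1.300]
hi = A.hi+B.hi = [14.3+7.8, 3.5+7.8, 10.5+1.7] = [22.100,11.300,12.200]
diag = √(27.4²+27.4²+13.5²) = √1683.77 = 41.034

min=[-5.300,-16.100,-1.300] max=[22.100,11.300,12.200] diag=41.034


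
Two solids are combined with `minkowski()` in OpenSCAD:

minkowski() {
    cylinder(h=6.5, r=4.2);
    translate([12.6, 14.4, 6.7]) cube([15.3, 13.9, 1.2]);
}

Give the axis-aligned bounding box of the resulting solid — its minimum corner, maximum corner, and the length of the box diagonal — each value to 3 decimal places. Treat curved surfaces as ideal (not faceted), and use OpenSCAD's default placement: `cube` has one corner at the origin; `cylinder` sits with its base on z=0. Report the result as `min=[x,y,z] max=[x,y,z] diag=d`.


min=[8.400,10.200,6.700] max=[32.100,32.500,14.400] diag=33.441

A = translate([12.6, 14.4, 6.7]) cube([15.3, 13.9, 1.2]) → bbox [12.6,14.4,6.7] .. [27.9,28.3,7.9]
B = cylinder(h=6.5, r=4.2) → bbox [-4.2,-4.2,0] .. [4.2,4.2,6.5]
lo = A.lo+B.lo = [12.6-4.2, 14.4-4.2, 6.7+0] = [8.400,10.200,6.700]
hi = A.hi+B.hi = [27.9+4.2, 28.3+4.2, 7.9+6.5] = [32.100,32.500,14.400]
diag = √(23.7²+22.3²+7.7²) = √1118.27 = 33.441


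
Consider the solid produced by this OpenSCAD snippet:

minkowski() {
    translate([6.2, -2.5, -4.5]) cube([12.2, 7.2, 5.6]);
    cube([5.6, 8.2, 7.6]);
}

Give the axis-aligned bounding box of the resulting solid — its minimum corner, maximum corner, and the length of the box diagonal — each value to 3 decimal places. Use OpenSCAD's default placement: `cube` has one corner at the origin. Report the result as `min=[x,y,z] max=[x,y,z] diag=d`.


min=[6.200,-2.500,-4.500] max=[24.000,12.900,8.700] diag=26.986

A = translate([6.2, -2.5, -4.5]) cube([12.2, 7.2, 5.6]) → bbox [6.2,-2.5,-4.5] .. [18.4,4.7,1.1]
B = cube([5.6, 8.2, 7.6]) → bbox [0,0,0] .. [5.6,8.2,7.6]
lo = A.lo+B.lo = [6.2+0, -2.5+0, -4.5+0] = [6.200,-2.500,-4.500]
hi = A.hi+B.hi = [18.4+5.6, 4.7+8.2, 1.1+7.6] = [24.000,12.900,8.700]
diag = √(17.8²+15.4²+13.2²) = √728.24 = 26.986


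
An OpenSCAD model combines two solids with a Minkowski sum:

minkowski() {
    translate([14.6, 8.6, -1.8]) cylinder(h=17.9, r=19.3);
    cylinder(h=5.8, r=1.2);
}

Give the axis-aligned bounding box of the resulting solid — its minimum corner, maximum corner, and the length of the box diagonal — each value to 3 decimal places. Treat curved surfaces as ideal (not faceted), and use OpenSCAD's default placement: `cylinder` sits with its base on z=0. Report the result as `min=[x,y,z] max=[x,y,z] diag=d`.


min=[-5.900,-11.900,-1.800] max=[35.100,29.100,21.900] diag=62.639

A = translate([14.6, 8.6, -1.8]) cylinder(h=17.9, r=19.3) → bbox [-4.7,-10.7,-1.8] .. [33.9,27.9,16.1]
B = cylinder(h=5.8, r=1.2) → bbox [-1.2,-1.2,0] .. [1.2,1.2,5.8]
lo = A.lo+B.lo = [-4.7-1.2, -10.7-1.2, -1.8+0] = [-5.900,-11.900,-1.800]
hi = A.hi+B.hi = [33.9+1.2, 27.9+1.2, 16.1+5.8] = [35.100,29.100,21.900]
diag = √(41²+41²+23.7²) = √3923.69 = 62.639


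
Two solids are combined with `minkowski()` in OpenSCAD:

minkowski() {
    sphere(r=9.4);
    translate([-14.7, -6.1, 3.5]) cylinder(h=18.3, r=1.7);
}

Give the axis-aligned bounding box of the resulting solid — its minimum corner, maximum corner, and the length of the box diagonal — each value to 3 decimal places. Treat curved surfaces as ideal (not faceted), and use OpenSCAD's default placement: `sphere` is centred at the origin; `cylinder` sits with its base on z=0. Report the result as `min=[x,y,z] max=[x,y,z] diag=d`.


A = translate([-14.7, -6.1, 3.5]) cylinder(h=18.3, r=1.7) → bbox [-16.4,-7.8,3.5] .. [-13,-4.4,21.8]
B = sphere(r=9.4) → bbox [-9.4,-9.4,-9.4] .. [9.4,9.4,9.4]
lo = A.lo+B.lo = [-16.4-9.4, -7.8-9.4, 3.5-9.4] = [-25.800,-17.200,-5.900]
hi = A.hi+B.hi = [-13+9.4, -4.4+9.4, 21.8+9.4] = [-3.600,5.000,31.200]
diag = √(22.2²+22.2²+37.1²) = √2362.09 = 48.601

min=[-25.800,-17.200,-5.900] max=[-3.600,5.000,31.200] diag=48.601


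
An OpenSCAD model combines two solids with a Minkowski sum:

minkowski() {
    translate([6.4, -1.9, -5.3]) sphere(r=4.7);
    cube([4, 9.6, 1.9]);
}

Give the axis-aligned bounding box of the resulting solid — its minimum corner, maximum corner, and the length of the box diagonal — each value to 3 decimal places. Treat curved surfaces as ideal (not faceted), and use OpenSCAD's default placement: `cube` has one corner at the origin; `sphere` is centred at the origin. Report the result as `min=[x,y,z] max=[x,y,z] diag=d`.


min=[1.700,-6.600,-10.000] max=[15.100,12.400,1.300] diag=25.851

A = translate([6.4, -1.9, -5.3]) sphere(r=4.7) → bbox [1.7,-6.6,-10] .. [11.1,2.8,-0.6]
B = cube([4, 9.6, 1.9]) → bbox [0,0,0] .. [4,9.6,1.9]
lo = A.lo+B.lo = [1.7+0, -6.6+0, -10+0] = [1.700,-6.600,-10.000]
hi = A.hi+B.hi = [11.1+4, 2.8+9.6, -0.6+1.9] = [15.100,12.400,1.300]
diag = √(13.4²+19²+11.3²) = √668.25 = 25.851
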